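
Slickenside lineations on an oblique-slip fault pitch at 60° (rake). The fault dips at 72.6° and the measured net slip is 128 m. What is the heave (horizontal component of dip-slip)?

33.1 m

dip-slip = net slip × sin(rake) = 128 m × sin(60°) = 110.9 m
heave = dip-slip × cos(dip) = 110.9 × cos(72.6°) = 33.1 m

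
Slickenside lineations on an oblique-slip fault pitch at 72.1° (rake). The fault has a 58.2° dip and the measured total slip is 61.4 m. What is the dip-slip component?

58.4 m

dip-slip = net slip × sin(rake) = 61.4 m × sin(72.1°) = 58.4 m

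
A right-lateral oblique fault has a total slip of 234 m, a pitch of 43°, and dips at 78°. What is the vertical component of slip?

156 m

dip-slip = net slip × sin(rake) = 234 m × sin(43°) = 159.6 m
throw = dip-slip × sin(dip) = 159.6 × sin(78°) = 156 m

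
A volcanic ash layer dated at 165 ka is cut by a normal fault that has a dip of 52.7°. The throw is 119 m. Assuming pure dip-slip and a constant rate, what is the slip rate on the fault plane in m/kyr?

0.907 m/kyr

dip-slip = throw / sin(dip) = 119 m / sin(52.7°) = 149.6 m
rate = 149.6 m / 165 ka = 0.000907 m/yr = 0.907 m/kyr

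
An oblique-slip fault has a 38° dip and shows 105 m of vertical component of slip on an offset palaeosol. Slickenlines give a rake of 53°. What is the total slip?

214 m

dip-slip = throw / sin(dip) = 105 / sin(38°) = 170.5 m
net slip = dip-slip / sin(rake) = 170.5 / sin(53°) = 214 m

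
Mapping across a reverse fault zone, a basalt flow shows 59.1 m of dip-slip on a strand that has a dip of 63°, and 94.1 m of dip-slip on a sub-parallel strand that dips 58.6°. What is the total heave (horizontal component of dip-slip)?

75.9 m

heave_A = 59.1 × cos(63°) = 26.83 m
heave_B = 94.1 × cos(58.6°) = 49.03 m
total = 26.83 + 49.03 = 75.9 m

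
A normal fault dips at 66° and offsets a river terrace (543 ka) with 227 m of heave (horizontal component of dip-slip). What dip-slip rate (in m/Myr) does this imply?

1030 m/Myr

dip-slip = heave / cos(dip) = 227 m / cos(66°) = 558.1 m
rate = 558.1 m / 543 ka = 0.00103 m/yr = 1030 m/Myr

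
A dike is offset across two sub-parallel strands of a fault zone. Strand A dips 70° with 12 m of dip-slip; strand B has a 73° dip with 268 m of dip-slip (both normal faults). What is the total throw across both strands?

throw_A = 12 × sin(70°) = 11.28 m
throw_B = 268 × sin(73°) = 256.3 m
total = 11.28 + 256.3 = 268 m

268 m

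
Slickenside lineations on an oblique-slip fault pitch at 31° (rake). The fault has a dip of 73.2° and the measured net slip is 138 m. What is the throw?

dip-slip = net slip × sin(rake) = 138 m × sin(31°) = 71.08 m
throw = dip-slip × sin(dip) = 71.08 × sin(73.2°) = 68 m

68 m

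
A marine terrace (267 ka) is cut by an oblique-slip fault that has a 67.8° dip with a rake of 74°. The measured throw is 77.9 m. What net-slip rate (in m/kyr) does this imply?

dip-slip = throw / sin(dip) = 77.9 / sin(67.8°) = 84.14 m
net slip = dip-slip / sin(rake) = 84.14 / sin(74°) = 87.53 m
rate = 87.53 m / 267 ka = 0.000328 m/yr = 0.328 m/kyr

0.328 m/kyr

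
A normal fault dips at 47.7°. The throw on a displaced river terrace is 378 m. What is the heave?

344 m

heave = throw / tan(dip) = 378 / tan(47.7°) = 344 m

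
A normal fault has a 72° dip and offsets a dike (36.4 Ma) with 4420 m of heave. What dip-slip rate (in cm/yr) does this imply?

0.0393 cm/yr

dip-slip = heave / cos(dip) = 4420 m / cos(72°) = 14300 m
rate = 14300 m / 36.4 Ma = 0.000393 m/yr = 0.0393 cm/yr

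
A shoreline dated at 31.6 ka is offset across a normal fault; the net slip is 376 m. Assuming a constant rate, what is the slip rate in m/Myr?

rate = 376 m / 31.6 ka = 0.0119 m/yr = 11900 m/Myr

11900 m/Myr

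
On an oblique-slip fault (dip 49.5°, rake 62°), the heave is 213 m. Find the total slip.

371 m

dip-slip = heave / cos(dip) = 213 / cos(49.5°) = 328 m
net slip = dip-slip / sin(rake) = 328 / sin(62°) = 371 m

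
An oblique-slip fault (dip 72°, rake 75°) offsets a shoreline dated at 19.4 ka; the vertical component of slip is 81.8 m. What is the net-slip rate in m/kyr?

4.59 m/kyr

dip-slip = throw / sin(dip) = 81.8 / sin(72°) = 86.01 m
net slip = dip-slip / sin(rake) = 86.01 / sin(75°) = 89.04 m
rate = 89.04 m / 19.4 ka = 0.00459 m/yr = 4.59 m/kyr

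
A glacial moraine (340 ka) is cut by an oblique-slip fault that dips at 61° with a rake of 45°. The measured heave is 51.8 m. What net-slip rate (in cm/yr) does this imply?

0.0444 cm/yr

dip-slip = heave / cos(dip) = 51.8 / cos(61°) = 106.8 m
net slip = dip-slip / sin(rake) = 106.8 / sin(45°) = 151.1 m
rate = 151.1 m / 340 ka = 0.000444 m/yr = 0.0444 cm/yr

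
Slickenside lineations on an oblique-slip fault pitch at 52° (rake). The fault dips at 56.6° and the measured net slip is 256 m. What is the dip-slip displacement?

202 m

dip-slip = net slip × sin(rake) = 256 m × sin(52°) = 202 m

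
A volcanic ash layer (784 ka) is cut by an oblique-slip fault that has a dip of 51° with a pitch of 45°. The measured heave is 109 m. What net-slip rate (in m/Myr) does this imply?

312 m/Myr

dip-slip = heave / cos(dip) = 109 / cos(51°) = 173.2 m
net slip = dip-slip / sin(rake) = 173.2 / sin(45°) = 244.9 m
rate = 244.9 m / 784 ka = 0.000312 m/yr = 312 m/Myr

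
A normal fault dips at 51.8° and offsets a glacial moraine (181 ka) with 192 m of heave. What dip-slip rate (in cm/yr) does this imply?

dip-slip = heave / cos(dip) = 192 m / cos(51.8°) = 310.5 m
rate = 310.5 m / 181 ka = 0.00172 m/yr = 0.172 cm/yr

0.172 cm/yr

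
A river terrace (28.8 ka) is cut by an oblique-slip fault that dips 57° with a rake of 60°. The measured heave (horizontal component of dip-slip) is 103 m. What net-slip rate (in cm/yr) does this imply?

dip-slip = heave / cos(dip) = 103 / cos(57°) = 189.1 m
net slip = dip-slip / sin(rake) = 189.1 / sin(60°) = 218.4 m
rate = 218.4 m / 28.8 ka = 0.00758 m/yr = 0.758 cm/yr

0.758 cm/yr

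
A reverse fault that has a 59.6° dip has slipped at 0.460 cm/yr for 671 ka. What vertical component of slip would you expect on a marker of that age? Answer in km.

dip-slip = rate × time = 0.460 cm/yr × 671 ka = 3087 m
throw = dip-slip × sin(dip) = 3087 × sin(59.6°) = 2660 m = 2.66 km

2.66 km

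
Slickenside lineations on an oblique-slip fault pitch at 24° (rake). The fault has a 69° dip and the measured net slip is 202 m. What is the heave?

dip-slip = net slip × sin(rake) = 202 m × sin(24°) = 82.16 m
heave = dip-slip × cos(dip) = 82.16 × cos(69°) = 29.4 m

29.4 m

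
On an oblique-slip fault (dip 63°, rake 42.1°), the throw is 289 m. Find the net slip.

dip-slip = throw / sin(dip) = 289 / sin(63°) = 324.4 m
net slip = dip-slip / sin(rake) = 324.4 / sin(42.1°) = 484 m

484 m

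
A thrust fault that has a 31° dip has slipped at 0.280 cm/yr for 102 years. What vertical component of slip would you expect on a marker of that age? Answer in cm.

dip-slip = rate × time = 0.280 cm/yr × 102 years = 0.2856 m
throw = dip-slip × sin(dip) = 0.2856 × sin(31°) = 0.147 m = 14.7 cm

14.7 cm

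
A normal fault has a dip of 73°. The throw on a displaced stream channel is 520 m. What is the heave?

159 m

heave = throw / tan(dip) = 520 / tan(73°) = 159 m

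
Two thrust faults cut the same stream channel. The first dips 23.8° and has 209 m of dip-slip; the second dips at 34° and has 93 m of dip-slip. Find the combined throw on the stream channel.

136 m

throw_A = 209 × sin(23.8°) = 84.34 m
throw_B = 93 × sin(34°) = 52 m
total = 84.34 + 52 = 136 m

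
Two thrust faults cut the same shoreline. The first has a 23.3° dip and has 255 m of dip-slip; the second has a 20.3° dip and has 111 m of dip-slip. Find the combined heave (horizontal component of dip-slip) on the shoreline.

338 m

heave_A = 255 × cos(23.3°) = 234.2 m
heave_B = 111 × cos(20.3°) = 104.1 m
total = 234.2 + 104.1 = 338 m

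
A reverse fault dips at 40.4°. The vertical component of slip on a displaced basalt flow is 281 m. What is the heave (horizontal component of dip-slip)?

330 m

heave = throw / tan(dip) = 281 / tan(40.4°) = 330 m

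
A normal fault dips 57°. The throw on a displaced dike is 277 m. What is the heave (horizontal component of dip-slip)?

180 m

heave = throw / tan(dip) = 277 / tan(57°) = 180 m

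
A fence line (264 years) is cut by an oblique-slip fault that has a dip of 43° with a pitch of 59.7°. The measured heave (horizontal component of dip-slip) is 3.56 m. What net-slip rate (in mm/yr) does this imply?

dip-slip = heave / cos(dip) = 3.56 / cos(43°) = 4.868 m
net slip = dip-slip / sin(rake) = 4.868 / sin(59.7°) = 5.638 m
rate = 5.638 m / 264 years = 0.0214 m/yr = 21.4 mm/yr

21.4 mm/yr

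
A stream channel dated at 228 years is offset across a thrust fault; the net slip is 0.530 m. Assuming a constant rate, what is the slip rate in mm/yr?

rate = 0.530 m / 228 years = 0.00232 m/yr = 2.32 mm/yr

2.32 mm/yr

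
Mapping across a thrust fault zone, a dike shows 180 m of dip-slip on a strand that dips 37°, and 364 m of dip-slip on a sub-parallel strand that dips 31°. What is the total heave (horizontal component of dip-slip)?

heave_A = 180 × cos(37°) = 143.8 m
heave_B = 364 × cos(31°) = 312 m
total = 143.8 + 312 = 456 m

456 m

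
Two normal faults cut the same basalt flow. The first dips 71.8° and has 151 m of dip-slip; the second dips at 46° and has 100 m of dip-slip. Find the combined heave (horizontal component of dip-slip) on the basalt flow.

heave_A = 151 × cos(71.8°) = 47.16 m
heave_B = 100 × cos(46°) = 69.47 m
total = 47.16 + 69.47 = 117 m

117 m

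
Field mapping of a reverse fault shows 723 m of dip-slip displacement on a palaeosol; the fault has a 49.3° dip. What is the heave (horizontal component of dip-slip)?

471 m

heave = dip-slip × cos(dip) = 723 m × cos(49.3°) = 471 m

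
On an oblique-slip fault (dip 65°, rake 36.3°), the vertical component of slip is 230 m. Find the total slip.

429 m

dip-slip = throw / sin(dip) = 230 / sin(65°) = 253.8 m
net slip = dip-slip / sin(rake) = 253.8 / sin(36.3°) = 429 m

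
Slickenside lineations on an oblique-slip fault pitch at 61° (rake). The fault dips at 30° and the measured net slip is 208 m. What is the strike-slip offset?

101 m

strike-slip = net slip × cos(rake) = 208 m × cos(61°) = 101 m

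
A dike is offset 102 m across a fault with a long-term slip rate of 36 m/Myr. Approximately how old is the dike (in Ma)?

2.83 Ma

age = offset / rate = 102 m / (36 m/Myr) = 2.83e+06 yr = 2.83 Ma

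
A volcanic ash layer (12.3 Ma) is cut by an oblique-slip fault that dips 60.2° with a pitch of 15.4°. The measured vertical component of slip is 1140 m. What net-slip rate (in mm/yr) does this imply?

dip-slip = throw / sin(dip) = 1140 / sin(60.2°) = 1314 m
net slip = dip-slip / sin(rake) = 1314 / sin(15.4°) = 4947 m
rate = 4947 m / 12.3 Ma = 0.000402 m/yr = 0.402 mm/yr

0.402 mm/yr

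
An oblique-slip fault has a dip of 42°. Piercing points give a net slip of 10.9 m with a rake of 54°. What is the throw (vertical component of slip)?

5.90 m

dip-slip = net slip × sin(rake) = 10.9 m × sin(54°) = 8.818 m
throw = dip-slip × sin(dip) = 8.818 × sin(42°) = 5.90 m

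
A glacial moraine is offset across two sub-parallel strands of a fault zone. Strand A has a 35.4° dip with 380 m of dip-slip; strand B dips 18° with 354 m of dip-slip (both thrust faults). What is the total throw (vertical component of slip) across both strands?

throw_A = 380 × sin(35.4°) = 220.1 m
throw_B = 354 × sin(18°) = 109.4 m
total = 220.1 + 109.4 = 330 m

330 m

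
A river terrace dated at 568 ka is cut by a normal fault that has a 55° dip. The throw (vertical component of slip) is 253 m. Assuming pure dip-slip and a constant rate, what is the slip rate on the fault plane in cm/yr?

0.0544 cm/yr

dip-slip = throw / sin(dip) = 253 m / sin(55°) = 308.9 m
rate = 308.9 m / 568 ka = 0.000544 m/yr = 0.0544 cm/yr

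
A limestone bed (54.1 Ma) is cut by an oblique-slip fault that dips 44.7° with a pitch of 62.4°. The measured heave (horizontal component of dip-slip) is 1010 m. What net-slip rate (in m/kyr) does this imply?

0.0296 m/kyr

dip-slip = heave / cos(dip) = 1010 / cos(44.7°) = 1421 m
net slip = dip-slip / sin(rake) = 1421 / sin(62.4°) = 1603 m
rate = 1603 m / 54.1 Ma = 0.0000296 m/yr = 0.0296 m/kyr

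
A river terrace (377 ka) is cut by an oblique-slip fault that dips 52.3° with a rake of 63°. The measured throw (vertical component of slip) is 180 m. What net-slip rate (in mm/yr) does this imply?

0.677 mm/yr

dip-slip = throw / sin(dip) = 180 / sin(52.3°) = 227.5 m
net slip = dip-slip / sin(rake) = 227.5 / sin(63°) = 255.3 m
rate = 255.3 m / 377 ka = 0.000677 m/yr = 0.677 mm/yr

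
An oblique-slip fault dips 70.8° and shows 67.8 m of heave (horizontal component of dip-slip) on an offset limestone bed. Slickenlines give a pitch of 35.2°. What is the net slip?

358 m

dip-slip = heave / cos(dip) = 67.8 / cos(70.8°) = 206.2 m
net slip = dip-slip / sin(rake) = 206.2 / sin(35.2°) = 358 m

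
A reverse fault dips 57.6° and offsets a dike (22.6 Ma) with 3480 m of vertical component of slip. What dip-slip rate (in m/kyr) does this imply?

dip-slip = throw / sin(dip) = 3480 m / sin(57.6°) = 4122 m
rate = 4122 m / 22.6 Ma = 0.000182 m/yr = 0.182 m/kyr

0.182 m/kyr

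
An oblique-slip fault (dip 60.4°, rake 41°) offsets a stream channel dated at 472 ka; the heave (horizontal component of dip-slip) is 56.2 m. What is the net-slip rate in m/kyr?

0.367 m/kyr

dip-slip = heave / cos(dip) = 56.2 / cos(60.4°) = 113.8 m
net slip = dip-slip / sin(rake) = 113.8 / sin(41°) = 173.4 m
rate = 173.4 m / 472 ka = 0.000367 m/yr = 0.367 m/kyr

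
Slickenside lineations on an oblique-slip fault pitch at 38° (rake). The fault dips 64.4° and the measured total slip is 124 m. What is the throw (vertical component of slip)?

dip-slip = net slip × sin(rake) = 124 m × sin(38°) = 76.34 m
throw = dip-slip × sin(dip) = 76.34 × sin(64.4°) = 68.8 m

68.8 m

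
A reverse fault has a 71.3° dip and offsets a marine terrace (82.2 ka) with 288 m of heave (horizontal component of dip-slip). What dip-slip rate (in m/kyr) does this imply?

10.9 m/kyr

dip-slip = heave / cos(dip) = 288 m / cos(71.3°) = 898.3 m
rate = 898.3 m / 82.2 ka = 0.0109 m/yr = 10.9 m/kyr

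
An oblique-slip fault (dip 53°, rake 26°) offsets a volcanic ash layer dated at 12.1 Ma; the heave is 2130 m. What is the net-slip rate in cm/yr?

dip-slip = heave / cos(dip) = 2130 / cos(53°) = 3539 m
net slip = dip-slip / sin(rake) = 3539 / sin(26°) = 8074 m
rate = 8074 m / 12.1 Ma = 0.000667 m/yr = 0.0667 cm/yr

0.0667 cm/yr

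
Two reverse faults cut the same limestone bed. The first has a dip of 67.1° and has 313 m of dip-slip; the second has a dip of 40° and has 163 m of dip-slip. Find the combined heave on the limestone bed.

247 m

heave_A = 313 × cos(67.1°) = 121.8 m
heave_B = 163 × cos(40°) = 124.9 m
total = 121.8 + 124.9 = 247 m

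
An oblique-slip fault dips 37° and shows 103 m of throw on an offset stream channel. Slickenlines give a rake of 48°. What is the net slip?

dip-slip = throw / sin(dip) = 103 / sin(37°) = 171.1 m
net slip = dip-slip / sin(rake) = 171.1 / sin(48°) = 230 m

230 m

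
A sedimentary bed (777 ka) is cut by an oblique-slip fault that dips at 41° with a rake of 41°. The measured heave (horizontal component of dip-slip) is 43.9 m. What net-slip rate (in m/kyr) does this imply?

dip-slip = heave / cos(dip) = 43.9 / cos(41°) = 58.17 m
net slip = dip-slip / sin(rake) = 58.17 / sin(41°) = 88.66 m
rate = 88.66 m / 777 ka = 0.000114 m/yr = 0.114 m/kyr

0.114 m/kyr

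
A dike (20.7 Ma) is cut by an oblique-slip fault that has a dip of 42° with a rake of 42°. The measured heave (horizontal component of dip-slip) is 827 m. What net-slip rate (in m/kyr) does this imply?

dip-slip = heave / cos(dip) = 827 / cos(42°) = 1113 m
net slip = dip-slip / sin(rake) = 1113 / sin(42°) = 1663 m
rate = 1663 m / 20.7 Ma = 0.0000803 m/yr = 0.0803 m/kyr

0.0803 m/kyr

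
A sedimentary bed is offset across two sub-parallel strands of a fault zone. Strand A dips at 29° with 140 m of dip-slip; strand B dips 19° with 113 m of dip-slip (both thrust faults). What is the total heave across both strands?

229 m

heave_A = 140 × cos(29°) = 122.4 m
heave_B = 113 × cos(19°) = 106.8 m
total = 122.4 + 106.8 = 229 m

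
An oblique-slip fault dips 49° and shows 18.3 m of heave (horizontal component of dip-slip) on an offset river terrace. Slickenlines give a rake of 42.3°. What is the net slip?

41.4 m

dip-slip = heave / cos(dip) = 18.3 / cos(49°) = 27.89 m
net slip = dip-slip / sin(rake) = 27.89 / sin(42.3°) = 41.4 m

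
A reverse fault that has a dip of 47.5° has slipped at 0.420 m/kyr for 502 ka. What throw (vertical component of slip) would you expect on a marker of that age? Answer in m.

dip-slip = rate × time = 0.420 m/kyr × 502 ka = 210.8 m
throw = dip-slip × sin(dip) = 210.8 × sin(47.5°) = 155 m

155 m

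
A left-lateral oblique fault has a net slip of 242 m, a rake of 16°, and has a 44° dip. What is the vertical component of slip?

dip-slip = net slip × sin(rake) = 242 m × sin(16°) = 66.70 m
throw = dip-slip × sin(dip) = 66.70 × sin(44°) = 46.3 m

46.3 m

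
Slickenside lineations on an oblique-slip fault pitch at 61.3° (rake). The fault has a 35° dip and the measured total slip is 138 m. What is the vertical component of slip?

69.4 m

dip-slip = net slip × sin(rake) = 138 m × sin(61.3°) = 121 m
throw = dip-slip × sin(dip) = 121 × sin(35°) = 69.4 m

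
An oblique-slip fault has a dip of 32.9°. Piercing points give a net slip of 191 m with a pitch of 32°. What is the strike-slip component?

strike-slip = net slip × cos(rake) = 191 m × cos(32°) = 162 m

162 m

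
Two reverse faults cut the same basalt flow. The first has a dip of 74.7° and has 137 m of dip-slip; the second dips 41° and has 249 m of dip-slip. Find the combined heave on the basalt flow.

224 m

heave_A = 137 × cos(74.7°) = 36.15 m
heave_B = 249 × cos(41°) = 187.9 m
total = 36.15 + 187.9 = 224 m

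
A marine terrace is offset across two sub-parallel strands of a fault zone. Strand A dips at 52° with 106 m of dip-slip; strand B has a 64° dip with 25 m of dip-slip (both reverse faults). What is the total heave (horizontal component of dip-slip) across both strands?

heave_A = 106 × cos(52°) = 65.26 m
heave_B = 25 × cos(64°) = 10.96 m
total = 65.26 + 10.96 = 76.2 m

76.2 m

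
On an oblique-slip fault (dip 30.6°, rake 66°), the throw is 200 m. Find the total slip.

430 m

dip-slip = throw / sin(dip) = 200 / sin(30.6°) = 392.9 m
net slip = dip-slip / sin(rake) = 392.9 / sin(66°) = 430 m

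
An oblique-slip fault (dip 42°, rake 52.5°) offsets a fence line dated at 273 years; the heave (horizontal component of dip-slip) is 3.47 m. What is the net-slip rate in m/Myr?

21600 m/Myr

dip-slip = heave / cos(dip) = 3.47 / cos(42°) = 4.669 m
net slip = dip-slip / sin(rake) = 4.669 / sin(52.5°) = 5.886 m
rate = 5.886 m / 273 years = 0.0216 m/yr = 21600 m/Myr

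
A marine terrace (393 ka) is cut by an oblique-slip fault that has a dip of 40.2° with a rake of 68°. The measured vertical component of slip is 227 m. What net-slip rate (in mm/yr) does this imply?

dip-slip = throw / sin(dip) = 227 / sin(40.2°) = 351.7 m
net slip = dip-slip / sin(rake) = 351.7 / sin(68°) = 379.3 m
rate = 379.3 m / 393 ka = 0.000965 m/yr = 0.965 mm/yr

0.965 mm/yr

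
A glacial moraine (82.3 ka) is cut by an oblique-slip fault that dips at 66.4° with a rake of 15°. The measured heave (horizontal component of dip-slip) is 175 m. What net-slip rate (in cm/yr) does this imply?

dip-slip = heave / cos(dip) = 175 / cos(66.4°) = 437.1 m
net slip = dip-slip / sin(rake) = 437.1 / sin(15°) = 1689 m
rate = 1689 m / 82.3 ka = 0.0205 m/yr = 2.05 cm/yr

2.05 cm/yr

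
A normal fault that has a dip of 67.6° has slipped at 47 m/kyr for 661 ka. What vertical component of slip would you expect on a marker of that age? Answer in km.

28.7 km

dip-slip = rate × time = 47 m/kyr × 661 ka = 31070 m
throw = dip-slip × sin(dip) = 31070 × sin(67.6°) = 28700 m = 28.7 km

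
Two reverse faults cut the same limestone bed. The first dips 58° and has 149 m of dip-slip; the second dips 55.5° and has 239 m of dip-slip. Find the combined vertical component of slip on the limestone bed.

throw_A = 149 × sin(58°) = 126.4 m
throw_B = 239 × sin(55.5°) = 197 m
total = 126.4 + 197 = 323 m

323 m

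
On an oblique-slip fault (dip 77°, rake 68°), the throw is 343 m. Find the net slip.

dip-slip = throw / sin(dip) = 343 / sin(77°) = 352 m
net slip = dip-slip / sin(rake) = 352 / sin(68°) = 380 m

380 m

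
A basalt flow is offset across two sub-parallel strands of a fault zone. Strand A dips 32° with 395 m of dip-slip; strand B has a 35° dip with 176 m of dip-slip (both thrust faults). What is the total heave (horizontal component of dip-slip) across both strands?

heave_A = 395 × cos(32°) = 335 m
heave_B = 176 × cos(35°) = 144.2 m
total = 335 + 144.2 = 479 m

479 m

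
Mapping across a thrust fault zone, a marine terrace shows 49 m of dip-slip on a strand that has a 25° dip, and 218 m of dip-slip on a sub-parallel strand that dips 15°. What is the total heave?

heave_A = 49 × cos(25°) = 44.41 m
heave_B = 218 × cos(15°) = 210.6 m
total = 44.41 + 210.6 = 255 m

255 m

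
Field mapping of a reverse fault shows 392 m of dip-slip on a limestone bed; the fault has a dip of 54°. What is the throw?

317 m

throw = dip-slip × sin(dip) = 392 m × sin(54°) = 317 m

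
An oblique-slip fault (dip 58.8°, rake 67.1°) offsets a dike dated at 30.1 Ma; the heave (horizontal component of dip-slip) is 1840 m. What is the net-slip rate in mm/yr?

dip-slip = heave / cos(dip) = 1840 / cos(58.8°) = 3552 m
net slip = dip-slip / sin(rake) = 3552 / sin(67.1°) = 3856 m
rate = 3856 m / 30.1 Ma = 0.000128 m/yr = 0.128 mm/yr

0.128 mm/yr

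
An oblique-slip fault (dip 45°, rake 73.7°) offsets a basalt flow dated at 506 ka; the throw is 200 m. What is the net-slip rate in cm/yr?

0.0582 cm/yr

dip-slip = throw / sin(dip) = 200 / sin(45°) = 282.8 m
net slip = dip-slip / sin(rake) = 282.8 / sin(73.7°) = 294.7 m
rate = 294.7 m / 506 ka = 0.000582 m/yr = 0.0582 cm/yr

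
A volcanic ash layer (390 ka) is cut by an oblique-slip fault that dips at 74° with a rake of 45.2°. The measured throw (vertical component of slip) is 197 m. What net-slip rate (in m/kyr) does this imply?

0.741 m/kyr

dip-slip = throw / sin(dip) = 197 / sin(74°) = 204.9 m
net slip = dip-slip / sin(rake) = 204.9 / sin(45.2°) = 288.8 m
rate = 288.8 m / 390 ka = 0.000741 m/yr = 0.741 m/kyr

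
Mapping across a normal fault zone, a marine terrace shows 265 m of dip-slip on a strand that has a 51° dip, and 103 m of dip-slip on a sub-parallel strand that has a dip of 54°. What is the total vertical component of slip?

throw_A = 265 × sin(51°) = 205.9 m
throw_B = 103 × sin(54°) = 83.33 m
total = 205.9 + 83.33 = 289 m

289 m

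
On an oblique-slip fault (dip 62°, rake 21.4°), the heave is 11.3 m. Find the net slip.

66 m

dip-slip = heave / cos(dip) = 11.3 / cos(62°) = 24.07 m
net slip = dip-slip / sin(rake) = 24.07 / sin(21.4°) = 66 m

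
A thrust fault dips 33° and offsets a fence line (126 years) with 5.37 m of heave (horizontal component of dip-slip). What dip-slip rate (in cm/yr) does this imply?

dip-slip = heave / cos(dip) = 5.37 m / cos(33°) = 6.403 m
rate = 6.403 m / 126 years = 0.0508 m/yr = 5.08 cm/yr

5.08 cm/yr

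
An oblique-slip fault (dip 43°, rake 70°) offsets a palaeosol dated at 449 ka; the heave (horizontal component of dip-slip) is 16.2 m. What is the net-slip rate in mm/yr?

0.0525 mm/yr

dip-slip = heave / cos(dip) = 16.2 / cos(43°) = 22.15 m
net slip = dip-slip / sin(rake) = 22.15 / sin(70°) = 23.57 m
rate = 23.57 m / 449 ka = 0.0000525 m/yr = 0.0525 mm/yr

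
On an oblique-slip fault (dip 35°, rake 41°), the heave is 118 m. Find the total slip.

dip-slip = heave / cos(dip) = 118 / cos(35°) = 144.1 m
net slip = dip-slip / sin(rake) = 144.1 / sin(41°) = 220 m

220 m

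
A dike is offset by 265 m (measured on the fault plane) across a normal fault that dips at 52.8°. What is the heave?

heave = dip-slip × cos(dip) = 265 m × cos(52.8°) = 160 m

160 m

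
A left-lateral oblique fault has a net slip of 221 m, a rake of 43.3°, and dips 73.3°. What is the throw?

145 m

dip-slip = net slip × sin(rake) = 221 m × sin(43.3°) = 151.6 m
throw = dip-slip × sin(dip) = 151.6 × sin(73.3°) = 145 m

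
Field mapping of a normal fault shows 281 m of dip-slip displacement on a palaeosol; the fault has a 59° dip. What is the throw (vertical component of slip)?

241 m

throw = dip-slip × sin(dip) = 281 m × sin(59°) = 241 m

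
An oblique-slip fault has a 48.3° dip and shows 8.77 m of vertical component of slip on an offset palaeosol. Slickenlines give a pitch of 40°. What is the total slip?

dip-slip = throw / sin(dip) = 8.77 / sin(48.3°) = 11.75 m
net slip = dip-slip / sin(rake) = 11.75 / sin(40°) = 18.3 m

18.3 m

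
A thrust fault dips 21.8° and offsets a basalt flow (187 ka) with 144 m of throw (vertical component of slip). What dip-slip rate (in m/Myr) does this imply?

dip-slip = throw / sin(dip) = 144 m / sin(21.8°) = 387.8 m
rate = 387.8 m / 187 ka = 0.00207 m/yr = 2070 m/Myr

2070 m/Myr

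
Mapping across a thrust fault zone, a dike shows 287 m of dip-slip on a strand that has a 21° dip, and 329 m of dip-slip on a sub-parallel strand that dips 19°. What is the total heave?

heave_A = 287 × cos(21°) = 267.9 m
heave_B = 329 × cos(19°) = 311.1 m
total = 267.9 + 311.1 = 579 m

579 m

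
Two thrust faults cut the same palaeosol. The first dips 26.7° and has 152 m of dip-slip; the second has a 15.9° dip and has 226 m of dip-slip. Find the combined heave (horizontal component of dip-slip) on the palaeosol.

heave_A = 152 × cos(26.7°) = 135.8 m
heave_B = 226 × cos(15.9°) = 217.4 m
total = 135.8 + 217.4 = 353 m

353 m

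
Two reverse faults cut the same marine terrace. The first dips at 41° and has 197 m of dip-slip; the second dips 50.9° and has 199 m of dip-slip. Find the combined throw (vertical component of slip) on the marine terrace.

throw_A = 197 × sin(41°) = 129.2 m
throw_B = 199 × sin(50.9°) = 154.4 m
total = 129.2 + 154.4 = 284 m

284 m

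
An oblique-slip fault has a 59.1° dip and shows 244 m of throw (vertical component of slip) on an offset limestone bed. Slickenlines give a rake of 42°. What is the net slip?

dip-slip = throw / sin(dip) = 244 / sin(59.1°) = 284.4 m
net slip = dip-slip / sin(rake) = 284.4 / sin(42°) = 425 m

425 m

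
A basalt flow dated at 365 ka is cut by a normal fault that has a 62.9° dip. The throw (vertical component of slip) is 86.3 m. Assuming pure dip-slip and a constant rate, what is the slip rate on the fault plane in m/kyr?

0.266 m/kyr

dip-slip = throw / sin(dip) = 86.3 m / sin(62.9°) = 96.94 m
rate = 96.94 m / 365 ka = 0.000266 m/yr = 0.266 m/kyr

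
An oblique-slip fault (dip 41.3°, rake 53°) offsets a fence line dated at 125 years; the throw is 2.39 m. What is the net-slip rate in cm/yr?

3.63 cm/yr

dip-slip = throw / sin(dip) = 2.39 / sin(41.3°) = 3.621 m
net slip = dip-slip / sin(rake) = 3.621 / sin(53°) = 4.534 m
rate = 4.534 m / 125 years = 0.0363 m/yr = 3.63 cm/yr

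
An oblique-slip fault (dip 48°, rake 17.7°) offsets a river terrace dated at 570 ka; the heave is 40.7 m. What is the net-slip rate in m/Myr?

351 m/Myr

dip-slip = heave / cos(dip) = 40.7 / cos(48°) = 60.83 m
net slip = dip-slip / sin(rake) = 60.83 / sin(17.7°) = 200.1 m
rate = 200.1 m / 570 ka = 0.000351 m/yr = 351 m/Myr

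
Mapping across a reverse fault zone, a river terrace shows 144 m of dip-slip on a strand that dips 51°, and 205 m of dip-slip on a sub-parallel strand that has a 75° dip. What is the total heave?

heave_A = 144 × cos(51°) = 90.62 m
heave_B = 205 × cos(75°) = 53.06 m
total = 90.62 + 53.06 = 144 m

144 m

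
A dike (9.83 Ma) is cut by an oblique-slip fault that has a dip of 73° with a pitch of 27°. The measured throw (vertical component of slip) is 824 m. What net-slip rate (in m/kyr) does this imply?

0.193 m/kyr

dip-slip = throw / sin(dip) = 824 / sin(73°) = 861.7 m
net slip = dip-slip / sin(rake) = 861.7 / sin(27°) = 1898 m
rate = 1898 m / 9.83 Ma = 0.000193 m/yr = 0.193 m/kyr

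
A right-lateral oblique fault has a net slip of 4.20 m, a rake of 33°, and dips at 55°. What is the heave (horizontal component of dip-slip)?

dip-slip = net slip × sin(rake) = 4.20 m × sin(33°) = 2.287 m
heave = dip-slip × cos(dip) = 2.287 × cos(55°) = 1.31 m

1.31 m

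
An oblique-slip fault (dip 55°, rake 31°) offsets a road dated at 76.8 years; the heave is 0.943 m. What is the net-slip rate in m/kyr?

dip-slip = heave / cos(dip) = 0.943 / cos(55°) = 1.644 m
net slip = dip-slip / sin(rake) = 1.644 / sin(31°) = 3.192 m
rate = 3.192 m / 76.8 years = 0.0416 m/yr = 41.6 m/kyr

41.6 m/kyr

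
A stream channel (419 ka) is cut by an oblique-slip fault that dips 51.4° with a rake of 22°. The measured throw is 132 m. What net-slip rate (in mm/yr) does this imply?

dip-slip = throw / sin(dip) = 132 / sin(51.4°) = 168.9 m
net slip = dip-slip / sin(rake) = 168.9 / sin(22°) = 450.9 m
rate = 450.9 m / 419 ka = 0.00108 m/yr = 1.08 mm/yr

1.08 mm/yr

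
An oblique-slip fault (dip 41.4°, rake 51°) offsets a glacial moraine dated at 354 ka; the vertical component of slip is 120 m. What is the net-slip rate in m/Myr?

dip-slip = throw / sin(dip) = 120 / sin(41.4°) = 181.5 m
net slip = dip-slip / sin(rake) = 181.5 / sin(51°) = 233.5 m
rate = 233.5 m / 354 ka = 0.000660 m/yr = 660 m/Myr

660 m/Myr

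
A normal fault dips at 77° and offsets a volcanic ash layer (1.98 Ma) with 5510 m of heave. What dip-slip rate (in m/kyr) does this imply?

12.4 m/kyr

dip-slip = heave / cos(dip) = 5510 m / cos(77°) = 24490 m
rate = 24490 m / 1.98 Ma = 0.0124 m/yr = 12.4 m/kyr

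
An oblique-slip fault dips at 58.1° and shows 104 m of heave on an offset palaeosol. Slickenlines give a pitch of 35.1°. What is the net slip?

dip-slip = heave / cos(dip) = 104 / cos(58.1°) = 196.8 m
net slip = dip-slip / sin(rake) = 196.8 / sin(35.1°) = 342 m

342 m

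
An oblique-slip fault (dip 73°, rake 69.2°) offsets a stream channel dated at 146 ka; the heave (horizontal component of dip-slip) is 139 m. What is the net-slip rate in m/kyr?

3.48 m/kyr

dip-slip = heave / cos(dip) = 139 / cos(73°) = 475.4 m
net slip = dip-slip / sin(rake) = 475.4 / sin(69.2°) = 508.6 m
rate = 508.6 m / 146 ka = 0.00348 m/yr = 3.48 m/kyr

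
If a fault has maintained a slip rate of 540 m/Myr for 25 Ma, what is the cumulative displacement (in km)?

slip = rate × time = 540 m/Myr × 25 Ma = 13500 m = 13.5 km

13.5 km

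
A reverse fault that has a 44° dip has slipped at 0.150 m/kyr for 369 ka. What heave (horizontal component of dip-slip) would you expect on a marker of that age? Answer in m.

dip-slip = rate × time = 0.150 m/kyr × 369 ka = 55.35 m
heave = dip-slip × cos(dip) = 55.35 × cos(44°) = 39.8 m

39.8 m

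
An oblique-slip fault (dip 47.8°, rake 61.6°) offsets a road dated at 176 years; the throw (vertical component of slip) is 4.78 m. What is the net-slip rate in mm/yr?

dip-slip = throw / sin(dip) = 4.78 / sin(47.8°) = 6.452 m
net slip = dip-slip / sin(rake) = 6.452 / sin(61.6°) = 7.335 m
rate = 7.335 m / 176 years = 0.0417 m/yr = 41.7 mm/yr

41.7 mm/yr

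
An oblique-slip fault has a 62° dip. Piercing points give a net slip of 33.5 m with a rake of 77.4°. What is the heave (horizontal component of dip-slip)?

15.3 m

dip-slip = net slip × sin(rake) = 33.5 m × sin(77.4°) = 32.69 m
heave = dip-slip × cos(dip) = 32.69 × cos(62°) = 15.3 m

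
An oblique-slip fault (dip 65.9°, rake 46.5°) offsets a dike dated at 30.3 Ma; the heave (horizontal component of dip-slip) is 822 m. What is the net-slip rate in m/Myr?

91.6 m/Myr

dip-slip = heave / cos(dip) = 822 / cos(65.9°) = 2013 m
net slip = dip-slip / sin(rake) = 2013 / sin(46.5°) = 2775 m
rate = 2775 m / 30.3 Ma = 0.0000916 m/yr = 91.6 m/Myr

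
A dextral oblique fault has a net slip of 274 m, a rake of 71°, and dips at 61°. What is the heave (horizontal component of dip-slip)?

dip-slip = net slip × sin(rake) = 274 m × sin(71°) = 259.1 m
heave = dip-slip × cos(dip) = 259.1 × cos(61°) = 126 m

126 m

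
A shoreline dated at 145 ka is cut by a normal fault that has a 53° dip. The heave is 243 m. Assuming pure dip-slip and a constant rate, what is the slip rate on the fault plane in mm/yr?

2.78 mm/yr

dip-slip = heave / cos(dip) = 243 m / cos(53°) = 403.8 m
rate = 403.8 m / 145 ka = 0.00278 m/yr = 2.78 mm/yr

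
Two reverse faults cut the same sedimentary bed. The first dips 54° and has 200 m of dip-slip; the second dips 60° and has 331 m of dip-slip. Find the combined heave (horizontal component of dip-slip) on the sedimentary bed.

heave_A = 200 × cos(54°) = 117.6 m
heave_B = 331 × cos(60°) = 165.5 m
total = 117.6 + 165.5 = 283 m

283 m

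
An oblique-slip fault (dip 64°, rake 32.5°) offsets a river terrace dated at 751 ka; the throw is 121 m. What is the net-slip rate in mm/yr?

dip-slip = throw / sin(dip) = 121 / sin(64°) = 134.6 m
net slip = dip-slip / sin(rake) = 134.6 / sin(32.5°) = 250.6 m
rate = 250.6 m / 751 ka = 0.000334 m/yr = 0.334 mm/yr

0.334 mm/yr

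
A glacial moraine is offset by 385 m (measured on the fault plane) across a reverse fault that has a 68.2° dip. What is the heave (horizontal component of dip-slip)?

143 m

heave = dip-slip × cos(dip) = 385 m × cos(68.2°) = 143 m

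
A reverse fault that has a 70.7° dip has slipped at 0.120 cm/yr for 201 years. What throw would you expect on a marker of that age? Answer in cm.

dip-slip = rate × time = 0.120 cm/yr × 201 years = 0.2412 m
throw = dip-slip × sin(dip) = 0.2412 × sin(70.7°) = 0.228 m = 22.8 cm

22.8 cm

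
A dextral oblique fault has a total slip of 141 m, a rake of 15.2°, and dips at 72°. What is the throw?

dip-slip = net slip × sin(rake) = 141 m × sin(15.2°) = 36.97 m
throw = dip-slip × sin(dip) = 36.97 × sin(72°) = 35.2 m

35.2 m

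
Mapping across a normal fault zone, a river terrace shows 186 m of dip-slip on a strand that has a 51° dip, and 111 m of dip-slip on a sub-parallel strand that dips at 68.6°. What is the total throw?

throw_A = 186 × sin(51°) = 144.5 m
throw_B = 111 × sin(68.6°) = 103.3 m
total = 144.5 + 103.3 = 248 m

248 m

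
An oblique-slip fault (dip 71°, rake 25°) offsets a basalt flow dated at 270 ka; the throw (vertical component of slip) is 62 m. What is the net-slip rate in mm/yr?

0.575 mm/yr

dip-slip = throw / sin(dip) = 62 / sin(71°) = 65.57 m
net slip = dip-slip / sin(rake) = 65.57 / sin(25°) = 155.2 m
rate = 155.2 m / 270 ka = 0.000575 m/yr = 0.575 mm/yr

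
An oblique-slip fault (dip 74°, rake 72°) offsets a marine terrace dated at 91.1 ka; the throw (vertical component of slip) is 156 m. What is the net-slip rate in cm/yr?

0.187 cm/yr

dip-slip = throw / sin(dip) = 156 / sin(74°) = 162.3 m
net slip = dip-slip / sin(rake) = 162.3 / sin(72°) = 170.6 m
rate = 170.6 m / 91.1 ka = 0.00187 m/yr = 0.187 cm/yr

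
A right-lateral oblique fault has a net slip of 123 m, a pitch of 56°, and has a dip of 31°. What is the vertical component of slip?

dip-slip = net slip × sin(rake) = 123 m × sin(56°) = 102 m
throw = dip-slip × sin(dip) = 102 × sin(31°) = 52.5 m

52.5 m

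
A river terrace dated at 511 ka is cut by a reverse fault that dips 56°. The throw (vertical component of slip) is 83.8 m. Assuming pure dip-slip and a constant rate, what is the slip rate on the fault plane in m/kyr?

0.198 m/kyr

dip-slip = throw / sin(dip) = 83.8 m / sin(56°) = 101.1 m
rate = 101.1 m / 511 ka = 0.000198 m/yr = 0.198 m/kyr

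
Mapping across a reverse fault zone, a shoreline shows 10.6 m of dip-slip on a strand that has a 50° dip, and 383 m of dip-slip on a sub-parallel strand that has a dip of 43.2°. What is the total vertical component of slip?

throw_A = 10.6 × sin(50°) = 8.120 m
throw_B = 383 × sin(43.2°) = 262.2 m
total = 8.120 + 262.2 = 270 m

270 m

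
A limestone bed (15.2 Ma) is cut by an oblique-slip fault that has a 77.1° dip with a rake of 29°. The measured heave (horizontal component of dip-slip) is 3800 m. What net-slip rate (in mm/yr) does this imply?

2.31 mm/yr

dip-slip = heave / cos(dip) = 3800 / cos(77.1°) = 17020 m
net slip = dip-slip / sin(rake) = 17020 / sin(29°) = 35110 m
rate = 35110 m / 15.2 Ma = 0.00231 m/yr = 2.31 mm/yr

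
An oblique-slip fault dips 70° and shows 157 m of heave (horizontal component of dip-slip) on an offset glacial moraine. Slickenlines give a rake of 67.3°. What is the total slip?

dip-slip = heave / cos(dip) = 157 / cos(70°) = 459 m
net slip = dip-slip / sin(rake) = 459 / sin(67.3°) = 498 m

498 m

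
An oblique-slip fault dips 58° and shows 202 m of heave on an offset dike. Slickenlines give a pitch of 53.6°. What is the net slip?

dip-slip = heave / cos(dip) = 202 / cos(58°) = 381.2 m
net slip = dip-slip / sin(rake) = 381.2 / sin(53.6°) = 474 m

474 m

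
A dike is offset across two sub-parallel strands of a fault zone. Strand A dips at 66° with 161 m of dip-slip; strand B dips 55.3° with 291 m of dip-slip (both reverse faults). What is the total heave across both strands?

heave_A = 161 × cos(66°) = 65.48 m
heave_B = 291 × cos(55.3°) = 165.7 m
total = 65.48 + 165.7 = 231 m

231 m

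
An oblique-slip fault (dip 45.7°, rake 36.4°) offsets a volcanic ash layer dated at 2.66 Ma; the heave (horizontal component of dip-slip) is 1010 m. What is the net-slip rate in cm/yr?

0.0916 cm/yr

dip-slip = heave / cos(dip) = 1010 / cos(45.7°) = 1446 m
net slip = dip-slip / sin(rake) = 1446 / sin(36.4°) = 2437 m
rate = 2437 m / 2.66 Ma = 0.000916 m/yr = 0.0916 cm/yr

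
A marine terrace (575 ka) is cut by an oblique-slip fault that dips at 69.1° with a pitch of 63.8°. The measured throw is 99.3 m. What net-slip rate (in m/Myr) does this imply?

dip-slip = throw / sin(dip) = 99.3 / sin(69.1°) = 106.3 m
net slip = dip-slip / sin(rake) = 106.3 / sin(63.8°) = 118.5 m
rate = 118.5 m / 575 ka = 0.000206 m/yr = 206 m/Myr

206 m/Myr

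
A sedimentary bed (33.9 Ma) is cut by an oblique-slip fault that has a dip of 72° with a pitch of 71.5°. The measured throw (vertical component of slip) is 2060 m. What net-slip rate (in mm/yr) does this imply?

0.0674 mm/yr

dip-slip = throw / sin(dip) = 2060 / sin(72°) = 2166 m
net slip = dip-slip / sin(rake) = 2166 / sin(71.5°) = 2284 m
rate = 2284 m / 33.9 Ma = 0.0000674 m/yr = 0.0674 mm/yr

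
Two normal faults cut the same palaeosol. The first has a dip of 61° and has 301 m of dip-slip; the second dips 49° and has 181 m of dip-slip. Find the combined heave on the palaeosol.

265 m

heave_A = 301 × cos(61°) = 145.9 m
heave_B = 181 × cos(49°) = 118.7 m
total = 145.9 + 118.7 = 265 m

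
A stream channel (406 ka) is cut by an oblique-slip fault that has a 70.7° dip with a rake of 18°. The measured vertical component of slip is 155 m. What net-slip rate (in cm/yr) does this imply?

0.131 cm/yr

dip-slip = throw / sin(dip) = 155 / sin(70.7°) = 164.2 m
net slip = dip-slip / sin(rake) = 164.2 / sin(18°) = 531.5 m
rate = 531.5 m / 406 ka = 0.00131 m/yr = 0.131 cm/yr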